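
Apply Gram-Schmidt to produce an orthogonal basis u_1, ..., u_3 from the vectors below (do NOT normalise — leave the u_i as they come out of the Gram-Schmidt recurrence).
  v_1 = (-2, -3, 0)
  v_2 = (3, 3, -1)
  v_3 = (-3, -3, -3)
Orthogonal basis:
  u_1 = (-2, -3, 0)
  u_2 = (9/13, -6/13, -1)
  u_3 = (-18/11, 12/11, -18/11)

Apply the Gram-Schmidt recurrence
  u_1 = v_1
  u_i = v_i − Σ_{j<i} ((v_i · u_j) / (u_j · u_j)) · u_j.

Step by step this gives:
  u_1 = (-2, -3, 0)
  u_2 = (9/13, -6/13, -1)
  u_3 = (-18/11, 12/11, -18/11)

Orthogonality check:
  u_2 · u_1 = 0 (should be 0)
  u_3 · u_1 = 0 (should be 0)
  u_3 · u_2 = 0 (should be 0)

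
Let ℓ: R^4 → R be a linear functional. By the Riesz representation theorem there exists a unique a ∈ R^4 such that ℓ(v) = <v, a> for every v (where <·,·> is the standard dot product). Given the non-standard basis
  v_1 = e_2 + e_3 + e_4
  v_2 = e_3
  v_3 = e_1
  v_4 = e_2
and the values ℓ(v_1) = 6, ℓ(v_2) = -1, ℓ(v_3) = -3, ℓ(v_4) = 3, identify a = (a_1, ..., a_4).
a = (-3, 3, -1, 4)

Write a = (a_1, ..., a_4) in the standard basis. For each basis vector v_i, ℓ(v_i) = <v_i, a> is a linear equation in the a_j's. Collect the n equations into a matrix system V a = ℓ, where row i of V is v_i (expressed in the standard basis). Since V is invertible (lower-triangular with 1s on the diagonal, up to permutation), solve by back-substitution:
  V =
[[0, 1, 1, 1],
 [0, 0, 1, 0],
 [1, 0, 0, 0],
 [0, 1, 0, 0]]
  V a = (6, -1, -3, 3)
Solving gives a = (-3, 3, -1, 4).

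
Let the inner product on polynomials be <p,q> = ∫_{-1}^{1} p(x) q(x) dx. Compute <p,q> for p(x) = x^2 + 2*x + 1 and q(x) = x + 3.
<p,q> = 28/3

Expand the product: p(x)·q(x) = x^3 + 5*x^2 + 7*x + 3.
∫_{-1}^{1} of each monomial x^k gives [2/(k+1) if k even, 0 if k odd]. Integrating term-by-term (or equivalently evaluating the antiderivative F(x) = x^4/4 + 5*x^3/3 + 7*x^2/2 + 3*x at the endpoints):
  F(1) − F(−1) = 101/12 − (-11/12) = 28/3.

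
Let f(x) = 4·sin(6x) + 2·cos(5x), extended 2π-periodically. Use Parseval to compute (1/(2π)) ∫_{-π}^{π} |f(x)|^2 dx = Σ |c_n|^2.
Σ |c_n|^2 = 10

Expand |f|^2 and use orthogonality of {sin(nx), cos(mx)} on [-π, π]:
  ∫_{-π}^{π} sin(nx)^2 dx = π, ∫ cos(mx)^2 dx = π, and cross terms integrate to 0.
So ∫_{-π}^{π} f(x)^2 dx = 4^2 · π + 2^2 · π = (16 + 4)π.
Divide by 2π: (16 + 4)/2 = 10.
By Parseval, this equals Σ |c_n|^2.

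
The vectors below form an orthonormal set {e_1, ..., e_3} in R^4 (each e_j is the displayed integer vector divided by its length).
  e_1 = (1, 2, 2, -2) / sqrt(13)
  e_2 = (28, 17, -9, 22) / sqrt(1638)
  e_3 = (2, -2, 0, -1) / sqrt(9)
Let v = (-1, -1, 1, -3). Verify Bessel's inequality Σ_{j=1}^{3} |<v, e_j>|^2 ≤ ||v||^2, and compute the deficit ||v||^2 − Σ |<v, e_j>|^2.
Σ |<v, e_j>|^2 = 82/7; ||v||^2 = 12; deficit = 2/7

Write each e_j = u_j / sqrt(<u_j, u_j>) where u_j is the displayed integer vector. Then <v, e_j> = <v, u_j> / sqrt(<u_j, u_j>), so |<v, e_j>|^2 = <v, u_j>^2 / <u_j, u_j>.
Coefficients: <v, e_1> = 5/sqrt(13), <v, e_2> = -120/sqrt(1638), <v, e_3> = 3/sqrt(9).
Square and sum: Σ |<v, e_j>|^2 = 82/7.
Compute ||v||^2 = v·v = 12.
Deficit = 12 − 82/7 = 2/7 ≥ 0, confirming Bessel's inequality. (The deficit equals ||v − Σ <v,e_j> e_j||^2, the squared distance from v to span{e_j}.)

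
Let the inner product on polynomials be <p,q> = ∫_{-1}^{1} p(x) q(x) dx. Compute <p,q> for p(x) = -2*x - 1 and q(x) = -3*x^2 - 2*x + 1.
<p,q> = 8/3

Expand the product: p(x)·q(x) = 6*x^3 + 7*x^2 - 1.
∫_{-1}^{1} of each monomial x^k gives [2/(k+1) if k even, 0 if k odd]. Integrating term-by-term (or equivalently evaluating the antiderivative F(x) = 3*x^4/2 + 7*x^3/3 - x at the endpoints):
  F(1) − F(−1) = 17/6 − (1/6) = 8/3.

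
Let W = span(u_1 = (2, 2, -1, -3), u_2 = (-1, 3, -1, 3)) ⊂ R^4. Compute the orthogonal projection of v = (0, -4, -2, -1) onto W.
proj_W(v) = (11/172, -481/172, 179/172, -201/172)

Set up U = [u_1 | ... | u_2] ∈ R^(4×2). The projector onto W = col(U) is P = U (U^T U)^(-1) U^T.
Compute U^T U =
  [18, -4]
  [-4, 20],
and U^T v = (-3, -13).
Solve U^T U · c = U^T v for the coefficients: c = (-14/43, -123/172). The projection is proj_W(v) = U c.
Check: (v - proj_W(v)) · u_1 = 0  (should be 0).
Check: (v - proj_W(v)) · u_2 = 0  (should be 0).
Result: proj_W(v) = (11/172, -481/172, 179/172, -201/172).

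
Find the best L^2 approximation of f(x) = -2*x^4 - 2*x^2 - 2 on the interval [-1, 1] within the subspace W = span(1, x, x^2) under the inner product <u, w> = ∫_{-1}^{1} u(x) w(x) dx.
g(x) = -26*x^2/7 - 64/35

The best approximation g ∈ W is the orthogonal projection of f onto W. Writing g = a_0 + a_1 x + a_2 x^2, the coefficients solve the normal equations G · a = b where
  G_{ij} = <φ_i, φ_j> and b_i = <f, φ_i>, with φ_0 = 1, φ_1 = x, φ_2 = x^2.
G =
  [2, 0, 2/3]
  [0, 2/3, 0]
  [2/3, 0, 2/5],
b = (-92/15, 0, -284/105).
Solving gives a_0 = -64/35, a_1 = 0, a_2 = -26/7, so
  g(x) = -26*x^2/7 - 64/35.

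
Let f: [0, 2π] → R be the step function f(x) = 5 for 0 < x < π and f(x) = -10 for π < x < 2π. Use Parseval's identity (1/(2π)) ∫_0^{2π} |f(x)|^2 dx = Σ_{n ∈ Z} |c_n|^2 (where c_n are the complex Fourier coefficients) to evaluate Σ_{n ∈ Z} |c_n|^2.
Σ |c_n|^2 = 125/2

Parseval equates the L^2 energy of f (normalised by 1/(2π)) with the ℓ^2 sum of its Fourier coefficients: (1/(2π)) ∫_0^{2π} |f|^2 = Σ |c_n|^2.
Compute the left side: (1/(2π)) [∫_0^π 5^2 dx + ∫_π^{2π} (-10)^2 dx] = (1/(2π)) · (25π + 100π) = (25 + 100)/2 = 125/2.
So Σ_{n ∈ Z} |c_n|^2 = 125/2.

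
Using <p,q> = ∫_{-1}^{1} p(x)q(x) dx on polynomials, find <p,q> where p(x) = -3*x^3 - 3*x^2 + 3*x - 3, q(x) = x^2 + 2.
<p,q> = -96/5

Expand the product: p(x)·q(x) = -3*x^5 - 3*x^4 - 3*x^3 - 9*x^2 + 6*x - 6.
∫_{-1}^{1} of each monomial x^k gives [2/(k+1) if k even, 0 if k odd]. Integrating term-by-term (or equivalently evaluating the antiderivative F(x) = -x^6/2 - 3*x^5/5 - 3*x^4/4 - 3*x^3 + 3*x^2 - 6*x at the endpoints):
  F(1) − F(−1) = -157/20 − (227/20) = -96/5.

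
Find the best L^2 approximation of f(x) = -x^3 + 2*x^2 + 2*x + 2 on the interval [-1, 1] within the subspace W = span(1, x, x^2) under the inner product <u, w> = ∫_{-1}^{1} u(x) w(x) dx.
g(x) = 2*x^2 + 7*x/5 + 2

The best approximation g ∈ W is the orthogonal projection of f onto W. Writing g = a_0 + a_1 x + a_2 x^2, the coefficients solve the normal equations G · a = b where
  G_{ij} = <φ_i, φ_j> and b_i = <f, φ_i>, with φ_0 = 1, φ_1 = x, φ_2 = x^2.
G =
  [2, 0, 2/3]
  [0, 2/3, 0]
  [2/3, 0, 2/5],
b = (16/3, 14/15, 32/15).
Solving gives a_0 = 2, a_1 = 7/5, a_2 = 2, so
  g(x) = 2*x^2 + 7*x/5 + 2.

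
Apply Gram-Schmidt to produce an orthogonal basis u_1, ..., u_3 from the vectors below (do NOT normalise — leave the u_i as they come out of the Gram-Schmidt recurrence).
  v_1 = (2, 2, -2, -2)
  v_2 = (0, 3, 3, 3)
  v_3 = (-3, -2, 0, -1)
Orthogonal basis:
  u_1 = (2, 2, -2, -2)
  u_2 = (3/4, 15/4, 9/4, 9/4)
  u_3 = (-18/11, 9/11, 1/11, -10/11)

Apply the Gram-Schmidt recurrence
  u_1 = v_1
  u_i = v_i − Σ_{j<i} ((v_i · u_j) / (u_j · u_j)) · u_j.

Step by step this gives:
  u_1 = (2, 2, -2, -2)
  u_2 = (3/4, 15/4, 9/4, 9/4)
  u_3 = (-18/11, 9/11, 1/11, -10/11)

Orthogonality check:
  u_2 · u_1 = 0 (should be 0)
  u_3 · u_1 = 0 (should be 0)
  u_3 · u_2 = 0 (should be 0)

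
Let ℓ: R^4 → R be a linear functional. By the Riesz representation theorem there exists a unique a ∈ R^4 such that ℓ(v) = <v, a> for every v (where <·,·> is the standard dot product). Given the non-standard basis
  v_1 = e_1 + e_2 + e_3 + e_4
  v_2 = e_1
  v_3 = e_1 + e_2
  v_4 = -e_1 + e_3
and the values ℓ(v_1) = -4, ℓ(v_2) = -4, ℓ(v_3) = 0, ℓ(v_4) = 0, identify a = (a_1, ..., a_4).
a = (-4, 4, -4, 0)

Write a = (a_1, ..., a_4) in the standard basis. For each basis vector v_i, ℓ(v_i) = <v_i, a> is a linear equation in the a_j's. Collect the n equations into a matrix system V a = ℓ, where row i of V is v_i (expressed in the standard basis). Since V is invertible (lower-triangular with 1s on the diagonal, up to permutation), solve by back-substitution:
  V =
[[1, 1, 1, 1],
 [1, 0, 0, 0],
 [1, 1, 0, 0],
 [-1, 0, 1, 0]]
  V a = (-4, -4, 0, 0)
Solving gives a = (-4, 4, -4, 0).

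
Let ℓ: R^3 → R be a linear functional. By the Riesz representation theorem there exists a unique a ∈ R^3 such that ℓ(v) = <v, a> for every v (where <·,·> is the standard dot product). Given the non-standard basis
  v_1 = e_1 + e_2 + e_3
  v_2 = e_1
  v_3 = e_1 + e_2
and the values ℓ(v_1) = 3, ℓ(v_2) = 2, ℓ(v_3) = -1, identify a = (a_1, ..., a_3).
a = (2, -3, 4)

Write a = (a_1, ..., a_3) in the standard basis. For each basis vector v_i, ℓ(v_i) = <v_i, a> is a linear equation in the a_j's. Collect the n equations into a matrix system V a = ℓ, where row i of V is v_i (expressed in the standard basis). Since V is invertible (lower-triangular with 1s on the diagonal, up to permutation), solve by back-substitution:
  V =
[[1, 1, 1],
 [1, 0, 0],
 [1, 1, 0]]
  V a = (3, 2, -1)
Solving gives a = (2, -3, 4).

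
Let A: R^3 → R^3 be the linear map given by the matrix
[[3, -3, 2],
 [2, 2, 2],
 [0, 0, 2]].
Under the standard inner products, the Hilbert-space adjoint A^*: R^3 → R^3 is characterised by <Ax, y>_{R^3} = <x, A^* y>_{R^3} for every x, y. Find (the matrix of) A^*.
A^* = A^T =
[[3, 2, 0],
 [-3, 2, 0],
 [2, 2, 2]]

For real matrices with standard dot products, the defining identity <Ax, y> = <x, A^* y> gives (Ax)^T y = x^T (A^*) y, i.e. x^T A^T y = x^T (A^*) y. Since this holds for all x, y, we must have A^* = A^T. Therefore
A^* =
[[3, 2, 0],
 [-3, 2, 0],
 [2, 2, 2]].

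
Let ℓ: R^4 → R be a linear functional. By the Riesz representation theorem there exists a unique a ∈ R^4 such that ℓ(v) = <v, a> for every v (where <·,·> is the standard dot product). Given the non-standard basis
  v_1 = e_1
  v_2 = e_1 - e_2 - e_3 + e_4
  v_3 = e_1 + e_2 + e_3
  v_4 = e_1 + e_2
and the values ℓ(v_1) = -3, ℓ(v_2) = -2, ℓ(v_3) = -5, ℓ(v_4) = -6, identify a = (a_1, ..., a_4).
a = (-3, -3, 1, -1)

Write a = (a_1, ..., a_4) in the standard basis. For each basis vector v_i, ℓ(v_i) = <v_i, a> is a linear equation in the a_j's. Collect the n equations into a matrix system V a = ℓ, where row i of V is v_i (expressed in the standard basis). Since V is invertible (lower-triangular with 1s on the diagonal, up to permutation), solve by back-substitution:
  V =
[[1, 0, 0, 0],
 [1, -1, -1, 1],
 [1, 1, 1, 0],
 [1, 1, 0, 0]]
  V a = (-3, -2, -5, -6)
Solving gives a = (-3, -3, 1, -1).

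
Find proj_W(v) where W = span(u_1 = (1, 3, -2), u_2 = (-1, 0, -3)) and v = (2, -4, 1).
proj_W(v) = (-17/23, -57/23, 44/23)

Set up U = [u_1 | ... | u_2] ∈ R^(3×2). The projector onto W = col(U) is P = U (U^T U)^(-1) U^T.
Compute U^T U =
  [14, 5]
  [5, 10],
and U^T v = (-12, -5).
Solve U^T U · c = U^T v for the coefficients: c = (-19/23, -2/23). The projection is proj_W(v) = U c.
Check: (v - proj_W(v)) · u_1 = 0  (should be 0).
Check: (v - proj_W(v)) · u_2 = 0  (should be 0).
Result: proj_W(v) = (-17/23, -57/23, 44/23).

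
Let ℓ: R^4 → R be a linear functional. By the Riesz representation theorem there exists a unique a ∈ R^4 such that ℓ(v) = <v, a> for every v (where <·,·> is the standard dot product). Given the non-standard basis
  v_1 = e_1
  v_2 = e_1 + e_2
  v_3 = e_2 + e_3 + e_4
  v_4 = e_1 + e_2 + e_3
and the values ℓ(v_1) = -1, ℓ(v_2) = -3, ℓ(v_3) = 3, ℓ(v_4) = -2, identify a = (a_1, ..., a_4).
a = (-1, -2, 1, 4)

Write a = (a_1, ..., a_4) in the standard basis. For each basis vector v_i, ℓ(v_i) = <v_i, a> is a linear equation in the a_j's. Collect the n equations into a matrix system V a = ℓ, where row i of V is v_i (expressed in the standard basis). Since V is invertible (lower-triangular with 1s on the diagonal, up to permutation), solve by back-substitution:
  V =
[[1, 0, 0, 0],
 [1, 1, 0, 0],
 [0, 1, 1, 1],
 [1, 1, 1, 0]]
  V a = (-1, -3, 3, -2)
Solving gives a = (-1, -2, 1, 4).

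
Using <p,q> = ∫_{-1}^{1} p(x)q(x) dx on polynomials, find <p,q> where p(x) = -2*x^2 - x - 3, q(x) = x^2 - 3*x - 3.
<p,q> = 106/5

Expand the product: p(x)·q(x) = -2*x^4 + 5*x^3 + 6*x^2 + 12*x + 9.
∫_{-1}^{1} of each monomial x^k gives [2/(k+1) if k even, 0 if k odd]. Integrating term-by-term (or equivalently evaluating the antiderivative F(x) = -2*x^5/5 + 5*x^4/4 + 2*x^3 + 6*x^2 + 9*x at the endpoints):
  F(1) − F(−1) = 357/20 − (-67/20) = 106/5.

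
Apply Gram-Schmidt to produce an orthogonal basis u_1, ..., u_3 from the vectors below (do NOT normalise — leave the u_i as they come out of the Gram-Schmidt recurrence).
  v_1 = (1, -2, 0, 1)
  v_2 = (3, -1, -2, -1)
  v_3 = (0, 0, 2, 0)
Orthogonal basis:
  u_1 = (1, -2, 0, 1)
  u_2 = (7/3, 1/3, -2, -5/3)
  u_3 = (28/37, 4/37, 50/37, -20/37)

Apply the Gram-Schmidt recurrence
  u_1 = v_1
  u_i = v_i − Σ_{j<i} ((v_i · u_j) / (u_j · u_j)) · u_j.

Step by step this gives:
  u_1 = (1, -2, 0, 1)
  u_2 = (7/3, 1/3, -2, -5/3)
  u_3 = (28/37, 4/37, 50/37, -20/37)

Orthogonality check:
  u_2 · u_1 = 0 (should be 0)
  u_3 · u_1 = 0 (should be 0)
  u_3 · u_2 = 0 (should be 0)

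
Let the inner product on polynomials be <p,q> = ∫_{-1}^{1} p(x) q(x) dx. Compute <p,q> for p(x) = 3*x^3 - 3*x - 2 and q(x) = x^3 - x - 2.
<p,q> = 296/35

Expand the product: p(x)·q(x) = 3*x^6 - 6*x^4 - 8*x^3 + 3*x^2 + 8*x + 4.
∫_{-1}^{1} of each monomial x^k gives [2/(k+1) if k even, 0 if k odd]. Integrating term-by-term (or equivalently evaluating the antiderivative F(x) = 3*x^7/7 - 6*x^5/5 - 2*x^4 + x^3 + 4*x^2 + 4*x at the endpoints):
  F(1) − F(−1) = 218/35 − (-78/35) = 296/35.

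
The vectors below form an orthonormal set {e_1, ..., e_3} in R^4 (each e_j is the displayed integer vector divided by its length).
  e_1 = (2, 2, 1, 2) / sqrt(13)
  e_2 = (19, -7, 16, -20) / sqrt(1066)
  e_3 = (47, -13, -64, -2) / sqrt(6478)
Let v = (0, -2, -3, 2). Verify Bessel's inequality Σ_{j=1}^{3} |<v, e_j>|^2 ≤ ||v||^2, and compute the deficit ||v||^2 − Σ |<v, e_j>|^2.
Σ |<v, e_j>|^2 = 1019/79; ||v||^2 = 17; deficit = 324/79

Write each e_j = u_j / sqrt(<u_j, u_j>) where u_j is the displayed integer vector. Then <v, e_j> = <v, u_j> / sqrt(<u_j, u_j>), so |<v, e_j>|^2 = <v, u_j>^2 / <u_j, u_j>.
Coefficients: <v, e_1> = -3/sqrt(13), <v, e_2> = -74/sqrt(1066), <v, e_3> = 214/sqrt(6478).
Square and sum: Σ |<v, e_j>|^2 = 1019/79.
Compute ||v||^2 = v·v = 17.
Deficit = 17 − 1019/79 = 324/79 ≥ 0, confirming Bessel's inequality. (The deficit equals ||v − Σ <v,e_j> e_j||^2, the squared distance from v to span{e_j}.)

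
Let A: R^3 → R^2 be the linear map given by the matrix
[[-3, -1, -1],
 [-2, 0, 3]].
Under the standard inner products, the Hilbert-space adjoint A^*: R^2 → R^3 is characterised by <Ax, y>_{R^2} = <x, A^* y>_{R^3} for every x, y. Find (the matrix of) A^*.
A^* = A^T =
[[-3, -2],
 [-1, 0],
 [-1, 3]]

For real matrices with standard dot products, the defining identity <Ax, y> = <x, A^* y> gives (Ax)^T y = x^T (A^*) y, i.e. x^T A^T y = x^T (A^*) y. Since this holds for all x, y, we must have A^* = A^T. Therefore
A^* =
[[-3, -2],
 [-1, 0],
 [-1, 3]].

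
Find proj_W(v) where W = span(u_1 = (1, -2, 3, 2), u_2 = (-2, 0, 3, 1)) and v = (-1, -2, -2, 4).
proj_W(v) = (160/171, -140/171, 25/57, 5/9)

Set up U = [u_1 | ... | u_2] ∈ R^(4×2). The projector onto W = col(U) is P = U (U^T U)^(-1) U^T.
Compute U^T U =
  [18, 9]
  [9, 14],
and U^T v = (5, 0).
Solve U^T U · c = U^T v for the coefficients: c = (70/171, -5/19). The projection is proj_W(v) = U c.
Check: (v - proj_W(v)) · u_1 = 0  (should be 0).
Check: (v - proj_W(v)) · u_2 = 0  (should be 0).
Result: proj_W(v) = (160/171, -140/171, 25/57, 5/9).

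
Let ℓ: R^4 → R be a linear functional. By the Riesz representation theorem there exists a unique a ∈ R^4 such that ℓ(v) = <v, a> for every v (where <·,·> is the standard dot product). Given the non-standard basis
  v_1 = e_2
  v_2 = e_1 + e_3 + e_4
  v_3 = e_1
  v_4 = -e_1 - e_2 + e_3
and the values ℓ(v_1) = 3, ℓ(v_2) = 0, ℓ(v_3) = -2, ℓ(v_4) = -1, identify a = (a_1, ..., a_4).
a = (-2, 3, 0, 2)

Write a = (a_1, ..., a_4) in the standard basis. For each basis vector v_i, ℓ(v_i) = <v_i, a> is a linear equation in the a_j's. Collect the n equations into a matrix system V a = ℓ, where row i of V is v_i (expressed in the standard basis). Since V is invertible (lower-triangular with 1s on the diagonal, up to permutation), solve by back-substitution:
  V =
[[0, 1, 0, 0],
 [1, 0, 1, 1],
 [1, 0, 0, 0],
 [-1, -1, 1, 0]]
  V a = (3, 0, -2, -1)
Solving gives a = (-2, 3, 0, 2).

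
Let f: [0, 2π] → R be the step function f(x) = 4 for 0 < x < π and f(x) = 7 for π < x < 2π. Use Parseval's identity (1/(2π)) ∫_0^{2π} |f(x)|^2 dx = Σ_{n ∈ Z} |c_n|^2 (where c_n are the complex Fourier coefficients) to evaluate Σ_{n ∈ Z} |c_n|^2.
Σ |c_n|^2 = 65/2

Parseval equates the L^2 energy of f (normalised by 1/(2π)) with the ℓ^2 sum of its Fourier coefficients: (1/(2π)) ∫_0^{2π} |f|^2 = Σ |c_n|^2.
Compute the left side: (1/(2π)) [∫_0^π 4^2 dx + ∫_π^{2π} 7^2 dx] = (1/(2π)) · (16π + 49π) = (16 + 49)/2 = 65/2.
So Σ_{n ∈ Z} |c_n|^2 = 65/2.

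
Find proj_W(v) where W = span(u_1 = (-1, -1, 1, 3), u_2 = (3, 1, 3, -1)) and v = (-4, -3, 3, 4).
proj_W(v) = (-31/14, -27/14, 19/14, 11/2)

Set up U = [u_1 | ... | u_2] ∈ R^(4×2). The projector onto W = col(U) is P = U (U^T U)^(-1) U^T.
Compute U^T U =
  [12, -4]
  [-4, 20],
and U^T v = (22, -10).
Solve U^T U · c = U^T v for the coefficients: c = (25/14, -1/7). The projection is proj_W(v) = U c.
Check: (v - proj_W(v)) · u_1 = 0  (should be 0).
Check: (v - proj_W(v)) · u_2 = 0  (should be 0).
Result: proj_W(v) = (-31/14, -27/14, 19/14, 11/2).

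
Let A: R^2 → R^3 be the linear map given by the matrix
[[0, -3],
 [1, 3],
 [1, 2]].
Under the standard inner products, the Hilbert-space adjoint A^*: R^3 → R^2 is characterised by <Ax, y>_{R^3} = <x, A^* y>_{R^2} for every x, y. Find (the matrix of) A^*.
A^* = A^T =
[[0, 1, 1],
 [-3, 3, 2]]

For real matrices with standard dot products, the defining identity <Ax, y> = <x, A^* y> gives (Ax)^T y = x^T (A^*) y, i.e. x^T A^T y = x^T (A^*) y. Since this holds for all x, y, we must have A^* = A^T. Therefore
A^* =
[[0, 1, 1],
 [-3, 3, 2]].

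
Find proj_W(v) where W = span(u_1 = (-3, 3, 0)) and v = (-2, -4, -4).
proj_W(v) = (1, -1, 0)

Set up U = [u_1 | ... | u_1] ∈ R^(3×1). The projector onto W = col(U) is P = U (U^T U)^(-1) U^T.
Compute U^T U =
  [18],
and U^T v = (-6).
Solve U^T U · c = U^T v for the coefficients: c = (-1/3). The projection is proj_W(v) = U c.
Check: (v - proj_W(v)) · u_1 = 0  (should be 0).
Result: proj_W(v) = (1, -1, 0).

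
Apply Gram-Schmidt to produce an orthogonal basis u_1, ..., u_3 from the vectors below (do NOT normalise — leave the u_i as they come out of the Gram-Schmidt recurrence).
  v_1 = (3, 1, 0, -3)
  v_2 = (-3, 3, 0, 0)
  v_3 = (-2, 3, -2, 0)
Orthogonal basis:
  u_1 = (3, 1, 0, -3)
  u_2 = (-39/19, 63/19, 0, -18/19)
  u_3 = (9/34, 9/34, -2, 6/17)

Apply the Gram-Schmidt recurrence
  u_1 = v_1
  u_i = v_i − Σ_{j<i} ((v_i · u_j) / (u_j · u_j)) · u_j.

Step by step this gives:
  u_1 = (3, 1, 0, -3)
  u_2 = (-39/19, 63/19, 0, -18/19)
  u_3 = (9/34, 9/34, -2, 6/17)

Orthogonality check:
  u_2 · u_1 = 0 (should be 0)
  u_3 · u_1 = 0 (should be 0)
  u_3 · u_2 = 0 (should be 0)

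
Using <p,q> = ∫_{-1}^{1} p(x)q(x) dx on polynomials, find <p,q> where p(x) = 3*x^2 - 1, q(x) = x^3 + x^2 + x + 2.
<p,q> = 8/15

Expand the product: p(x)·q(x) = 3*x^5 + 3*x^4 + 2*x^3 + 5*x^2 - x - 2.
∫_{-1}^{1} of each monomial x^k gives [2/(k+1) if k even, 0 if k odd]. Integrating term-by-term (or equivalently evaluating the antiderivative F(x) = x^6/2 + 3*x^5/5 + x^4/2 + 5*x^3/3 - x^2/2 - 2*x at the endpoints):
  F(1) − F(−1) = 23/30 − (7/30) = 8/15.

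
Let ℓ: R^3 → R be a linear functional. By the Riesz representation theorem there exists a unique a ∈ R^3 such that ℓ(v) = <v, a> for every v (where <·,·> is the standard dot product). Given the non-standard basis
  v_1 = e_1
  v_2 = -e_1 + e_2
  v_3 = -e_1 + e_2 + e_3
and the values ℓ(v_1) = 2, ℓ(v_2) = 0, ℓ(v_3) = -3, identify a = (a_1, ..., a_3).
a = (2, 2, -3)

Write a = (a_1, ..., a_3) in the standard basis. For each basis vector v_i, ℓ(v_i) = <v_i, a> is a linear equation in the a_j's. Collect the n equations into a matrix system V a = ℓ, where row i of V is v_i (expressed in the standard basis). Since V is invertible (lower-triangular with 1s on the diagonal, up to permutation), solve by back-substitution:
  V =
[[1, 0, 0],
 [-1, 1, 0],
 [-1, 1, 1]]
  V a = (2, 0, -3)
Solving gives a = (2, 2, -3).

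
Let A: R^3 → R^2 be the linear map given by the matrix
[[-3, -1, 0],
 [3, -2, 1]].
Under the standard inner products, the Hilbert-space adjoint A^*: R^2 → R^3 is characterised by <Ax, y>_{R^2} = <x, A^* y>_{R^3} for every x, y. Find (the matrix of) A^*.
A^* = A^T =
[[-3, 3],
 [-1, -2],
 [0, 1]]

For real matrices with standard dot products, the defining identity <Ax, y> = <x, A^* y> gives (Ax)^T y = x^T (A^*) y, i.e. x^T A^T y = x^T (A^*) y. Since this holds for all x, y, we must have A^* = A^T. Therefore
A^* =
[[-3, 3],
 [-1, -2],
 [0, 1]].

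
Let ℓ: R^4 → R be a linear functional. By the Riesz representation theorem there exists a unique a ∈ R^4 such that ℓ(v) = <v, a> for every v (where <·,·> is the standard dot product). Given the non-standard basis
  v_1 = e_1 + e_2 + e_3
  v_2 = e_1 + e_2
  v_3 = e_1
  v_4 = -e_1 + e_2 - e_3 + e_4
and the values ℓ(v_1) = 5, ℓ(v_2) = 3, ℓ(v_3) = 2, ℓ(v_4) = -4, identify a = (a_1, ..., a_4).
a = (2, 1, 2, -1)

Write a = (a_1, ..., a_4) in the standard basis. For each basis vector v_i, ℓ(v_i) = <v_i, a> is a linear equation in the a_j's. Collect the n equations into a matrix system V a = ℓ, where row i of V is v_i (expressed in the standard basis). Since V is invertible (lower-triangular with 1s on the diagonal, up to permutation), solve by back-substitution:
  V =
[[1, 1, 1, 0],
 [1, 1, 0, 0],
 [1, 0, 0, 0],
 [-1, 1, -1, 1]]
  V a = (5, 3, 2, -4)
Solving gives a = (2, 1, 2, -1).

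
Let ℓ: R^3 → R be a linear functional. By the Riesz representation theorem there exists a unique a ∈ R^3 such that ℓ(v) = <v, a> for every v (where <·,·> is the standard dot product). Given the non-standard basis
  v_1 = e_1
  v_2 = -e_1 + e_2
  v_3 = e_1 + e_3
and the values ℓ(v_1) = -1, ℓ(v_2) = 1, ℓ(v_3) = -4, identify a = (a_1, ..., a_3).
a = (-1, 0, -3)

Write a = (a_1, ..., a_3) in the standard basis. For each basis vector v_i, ℓ(v_i) = <v_i, a> is a linear equation in the a_j's. Collect the n equations into a matrix system V a = ℓ, where row i of V is v_i (expressed in the standard basis). Since V is invertible (lower-triangular with 1s on the diagonal, up to permutation), solve by back-substitution:
  V =
[[1, 0, 0],
 [-1, 1, 0],
 [1, 0, 1]]
  V a = (-1, 1, -4)
Solving gives a = (-1, 0, -3).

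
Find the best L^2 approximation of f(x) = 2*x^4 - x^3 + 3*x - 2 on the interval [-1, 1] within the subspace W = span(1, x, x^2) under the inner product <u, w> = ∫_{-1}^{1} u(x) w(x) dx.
g(x) = 12*x^2/7 + 12*x/5 - 76/35

The best approximation g ∈ W is the orthogonal projection of f onto W. Writing g = a_0 + a_1 x + a_2 x^2, the coefficients solve the normal equations G · a = b where
  G_{ij} = <φ_i, φ_j> and b_i = <f, φ_i>, with φ_0 = 1, φ_1 = x, φ_2 = x^2.
G =
  [2, 0, 2/3]
  [0, 2/3, 0]
  [2/3, 0, 2/5],
b = (-16/5, 8/5, -16/21).
Solving gives a_0 = -76/35, a_1 = 12/5, a_2 = 12/7, so
  g(x) = 12*x^2/7 + 12*x/5 - 76/35.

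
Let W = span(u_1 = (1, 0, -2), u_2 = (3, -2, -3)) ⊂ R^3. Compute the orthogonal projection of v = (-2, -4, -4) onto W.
proj_W(v) = (54/29, -32/29, -60/29)

Set up U = [u_1 | ... | u_2] ∈ R^(3×2). The projector onto W = col(U) is P = U (U^T U)^(-1) U^T.
Compute U^T U =
  [5, 9]
  [9, 22],
and U^T v = (6, 14).
Solve U^T U · c = U^T v for the coefficients: c = (6/29, 16/29). The projection is proj_W(v) = U c.
Check: (v - proj_W(v)) · u_1 = 0  (should be 0).
Check: (v - proj_W(v)) · u_2 = 0  (should be 0).
Result: proj_W(v) = (54/29, -32/29, -60/29).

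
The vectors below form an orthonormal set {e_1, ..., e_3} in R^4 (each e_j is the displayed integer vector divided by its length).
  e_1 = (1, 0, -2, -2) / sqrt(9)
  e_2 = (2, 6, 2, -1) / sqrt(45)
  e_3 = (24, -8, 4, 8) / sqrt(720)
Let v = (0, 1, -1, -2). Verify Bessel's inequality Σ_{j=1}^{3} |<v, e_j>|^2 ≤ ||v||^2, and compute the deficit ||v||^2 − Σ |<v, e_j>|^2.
Σ |<v, e_j>|^2 = 53/9; ||v||^2 = 6; deficit = 1/9

Write each e_j = u_j / sqrt(<u_j, u_j>) where u_j is the displayed integer vector. Then <v, e_j> = <v, u_j> / sqrt(<u_j, u_j>), so |<v, e_j>|^2 = <v, u_j>^2 / <u_j, u_j>.
Coefficients: <v, e_1> = 6/sqrt(9), <v, e_2> = 6/sqrt(45), <v, e_3> = -28/sqrt(720).
Square and sum: Σ |<v, e_j>|^2 = 53/9.
Compute ||v||^2 = v·v = 6.
Deficit = 6 − 53/9 = 1/9 ≥ 0, confirming Bessel's inequality. (The deficit equals ||v − Σ <v,e_j> e_j||^2, the squared distance from v to span{e_j}.)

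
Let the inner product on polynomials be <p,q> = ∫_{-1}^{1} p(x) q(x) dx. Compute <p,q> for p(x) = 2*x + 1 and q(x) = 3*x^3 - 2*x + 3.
<p,q> = 86/15

Expand the product: p(x)·q(x) = 6*x^4 + 3*x^3 - 4*x^2 + 4*x + 3.
∫_{-1}^{1} of each monomial x^k gives [2/(k+1) if k even, 0 if k odd]. Integrating term-by-term (or equivalently evaluating the antiderivative F(x) = 6*x^5/5 + 3*x^4/4 - 4*x^3/3 + 2*x^2 + 3*x at the endpoints):
  F(1) − F(−1) = 337/60 − (-7/60) = 86/15.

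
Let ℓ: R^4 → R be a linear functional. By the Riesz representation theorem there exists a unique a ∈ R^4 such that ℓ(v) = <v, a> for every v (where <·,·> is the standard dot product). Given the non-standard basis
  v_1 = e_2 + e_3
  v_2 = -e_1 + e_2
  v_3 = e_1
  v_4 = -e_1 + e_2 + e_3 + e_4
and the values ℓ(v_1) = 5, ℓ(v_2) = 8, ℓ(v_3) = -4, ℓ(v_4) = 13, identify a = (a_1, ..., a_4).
a = (-4, 4, 1, 4)

Write a = (a_1, ..., a_4) in the standard basis. For each basis vector v_i, ℓ(v_i) = <v_i, a> is a linear equation in the a_j's. Collect the n equations into a matrix system V a = ℓ, where row i of V is v_i (expressed in the standard basis). Since V is invertible (lower-triangular with 1s on the diagonal, up to permutation), solve by back-substitution:
  V =
[[0, 1, 1, 0],
 [-1, 1, 0, 0],
 [1, 0, 0, 0],
 [-1, 1, 1, 1]]
  V a = (5, 8, -4, 13)
Solving gives a = (-4, 4, 1, 4).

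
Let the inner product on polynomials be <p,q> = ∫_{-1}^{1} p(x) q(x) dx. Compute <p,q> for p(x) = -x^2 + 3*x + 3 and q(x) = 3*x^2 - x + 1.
<p,q> = 122/15

Expand the product: p(x)·q(x) = -3*x^4 + 10*x^3 + 5*x^2 + 3.
∫_{-1}^{1} of each monomial x^k gives [2/(k+1) if k even, 0 if k odd]. Integrating term-by-term (or equivalently evaluating the antiderivative F(x) = -3*x^5/5 + 5*x^4/2 + 5*x^3/3 + 3*x at the endpoints):
  F(1) − F(−1) = 197/30 − (-47/30) = 122/15.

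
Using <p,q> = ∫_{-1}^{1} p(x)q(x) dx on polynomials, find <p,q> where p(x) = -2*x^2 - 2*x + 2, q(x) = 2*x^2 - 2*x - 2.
<p,q> = -8/5

Expand the product: p(x)·q(x) = -4*x^4 + 12*x^2 - 4.
∫_{-1}^{1} of each monomial x^k gives [2/(k+1) if k even, 0 if k odd]. Integrating term-by-term (or equivalently evaluating the antiderivative F(x) = -4*x^5/5 + 4*x^3 - 4*x at the endpoints):
  F(1) − F(−1) = -4/5 − (4/5) = -8/5.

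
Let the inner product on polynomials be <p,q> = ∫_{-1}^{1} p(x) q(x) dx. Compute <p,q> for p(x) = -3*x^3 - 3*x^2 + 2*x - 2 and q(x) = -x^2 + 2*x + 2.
<p,q> = -46/5

Expand the product: p(x)·q(x) = 3*x^5 - 3*x^4 - 14*x^3 - 4.
∫_{-1}^{1} of each monomial x^k gives [2/(k+1) if k even, 0 if k odd]. Integrating term-by-term (or equivalently evaluating the antiderivative F(x) = x^6/2 - 3*x^5/5 - 7*x^4/2 - 4*x at the endpoints):
  F(1) − F(−1) = -38/5 − (8/5) = -46/5.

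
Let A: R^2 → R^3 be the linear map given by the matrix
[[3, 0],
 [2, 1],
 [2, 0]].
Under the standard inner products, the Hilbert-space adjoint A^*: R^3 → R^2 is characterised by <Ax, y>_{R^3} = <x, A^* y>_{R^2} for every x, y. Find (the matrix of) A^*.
A^* = A^T =
[[3, 2, 2],
 [0, 1, 0]]

For real matrices with standard dot products, the defining identity <Ax, y> = <x, A^* y> gives (Ax)^T y = x^T (A^*) y, i.e. x^T A^T y = x^T (A^*) y. Since this holds for all x, y, we must have A^* = A^T. Therefore
A^* =
[[3, 2, 2],
 [0, 1, 0]].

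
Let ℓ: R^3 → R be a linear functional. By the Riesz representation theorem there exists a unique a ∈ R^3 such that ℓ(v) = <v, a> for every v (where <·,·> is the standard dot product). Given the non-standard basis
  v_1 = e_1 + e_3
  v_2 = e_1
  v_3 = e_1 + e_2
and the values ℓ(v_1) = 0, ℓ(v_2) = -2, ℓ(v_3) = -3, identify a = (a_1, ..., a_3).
a = (-2, -1, 2)

Write a = (a_1, ..., a_3) in the standard basis. For each basis vector v_i, ℓ(v_i) = <v_i, a> is a linear equation in the a_j's. Collect the n equations into a matrix system V a = ℓ, where row i of V is v_i (expressed in the standard basis). Since V is invertible (lower-triangular with 1s on the diagonal, up to permutation), solve by back-substitution:
  V =
[[1, 0, 1],
 [1, 0, 0],
 [1, 1, 0]]
  V a = (0, -2, -3)
Solving gives a = (-2, -1, 2).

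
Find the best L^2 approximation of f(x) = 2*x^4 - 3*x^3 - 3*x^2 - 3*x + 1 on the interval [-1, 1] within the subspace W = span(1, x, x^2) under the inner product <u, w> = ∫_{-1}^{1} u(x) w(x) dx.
g(x) = -9*x^2/7 - 24*x/5 + 29/35

The best approximation g ∈ W is the orthogonal projection of f onto W. Writing g = a_0 + a_1 x + a_2 x^2, the coefficients solve the normal equations G · a = b where
  G_{ij} = <φ_i, φ_j> and b_i = <f, φ_i>, with φ_0 = 1, φ_1 = x, φ_2 = x^2.
G =
  [2, 0, 2/3]
  [0, 2/3, 0]
  [2/3, 0, 2/5],
b = (4/5, -16/5, 4/105).
Solving gives a_0 = 29/35, a_1 = -24/5, a_2 = -9/7, so
  g(x) = -9*x^2/7 - 24*x/5 + 29/35.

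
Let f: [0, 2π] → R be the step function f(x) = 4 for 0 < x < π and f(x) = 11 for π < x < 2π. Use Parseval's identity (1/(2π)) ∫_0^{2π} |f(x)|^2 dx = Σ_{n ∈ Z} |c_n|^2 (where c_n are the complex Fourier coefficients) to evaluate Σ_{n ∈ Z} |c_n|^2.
Σ |c_n|^2 = 137/2

Parseval equates the L^2 energy of f (normalised by 1/(2π)) with the ℓ^2 sum of its Fourier coefficients: (1/(2π)) ∫_0^{2π} |f|^2 = Σ |c_n|^2.
Compute the left side: (1/(2π)) [∫_0^π 4^2 dx + ∫_π^{2π} 11^2 dx] = (1/(2π)) · (16π + 121π) = (16 + 121)/2 = 137/2.
So Σ_{n ∈ Z} |c_n|^2 = 137/2.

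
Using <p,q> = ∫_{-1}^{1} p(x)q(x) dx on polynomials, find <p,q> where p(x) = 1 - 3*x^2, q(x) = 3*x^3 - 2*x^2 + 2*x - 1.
<p,q> = 16/15

Expand the product: p(x)·q(x) = -9*x^5 + 6*x^4 - 3*x^3 + x^2 + 2*x - 1.
∫_{-1}^{1} of each monomial x^k gives [2/(k+1) if k even, 0 if k odd]. Integrating term-by-term (or equivalently evaluating the antiderivative F(x) = -3*x^6/2 + 6*x^5/5 - 3*x^4/4 + x^3/3 + x^2 - x at the endpoints):
  F(1) − F(−1) = -43/60 − (-107/60) = 16/15.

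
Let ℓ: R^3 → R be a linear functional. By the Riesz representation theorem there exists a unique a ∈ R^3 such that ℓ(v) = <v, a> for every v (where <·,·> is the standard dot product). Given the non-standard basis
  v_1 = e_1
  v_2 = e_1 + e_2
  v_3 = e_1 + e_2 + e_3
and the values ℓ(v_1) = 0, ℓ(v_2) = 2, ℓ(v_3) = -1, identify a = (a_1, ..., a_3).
a = (0, 2, -3)

Write a = (a_1, ..., a_3) in the standard basis. For each basis vector v_i, ℓ(v_i) = <v_i, a> is a linear equation in the a_j's. Collect the n equations into a matrix system V a = ℓ, where row i of V is v_i (expressed in the standard basis). Since V is invertible (lower-triangular with 1s on the diagonal, up to permutation), solve by back-substitution:
  V =
[[1, 0, 0],
 [1, 1, 0],
 [1, 1, 1]]
  V a = (0, 2, -1)
Solving gives a = (0, 2, -3).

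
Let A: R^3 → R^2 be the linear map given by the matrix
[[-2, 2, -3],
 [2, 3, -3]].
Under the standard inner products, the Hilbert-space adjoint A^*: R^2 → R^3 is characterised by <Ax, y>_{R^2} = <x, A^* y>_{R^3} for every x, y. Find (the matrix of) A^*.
A^* = A^T =
[[-2, 2],
 [2, 3],
 [-3, -3]]

For real matrices with standard dot products, the defining identity <Ax, y> = <x, A^* y> gives (Ax)^T y = x^T (A^*) y, i.e. x^T A^T y = x^T (A^*) y. Since this holds for all x, y, we must have A^* = A^T. Therefore
A^* =
[[-2, 2],
 [2, 3],
 [-3, -3]].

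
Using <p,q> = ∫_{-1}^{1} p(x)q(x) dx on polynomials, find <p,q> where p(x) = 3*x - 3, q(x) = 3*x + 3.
<p,q> = -12

Expand the product: p(x)·q(x) = 9*x^2 - 9.
∫_{-1}^{1} of each monomial x^k gives [2/(k+1) if k even, 0 if k odd]. Integrating term-by-term (or equivalently evaluating the antiderivative F(x) = 3*x^3 - 9*x at the endpoints):
  F(1) − F(−1) = -6 − (6) = -12.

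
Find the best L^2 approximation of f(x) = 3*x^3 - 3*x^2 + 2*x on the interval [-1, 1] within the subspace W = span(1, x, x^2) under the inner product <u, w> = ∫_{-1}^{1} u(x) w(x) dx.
g(x) = -3*x^2 + 19*x/5

The best approximation g ∈ W is the orthogonal projection of f onto W. Writing g = a_0 + a_1 x + a_2 x^2, the coefficients solve the normal equations G · a = b where
  G_{ij} = <φ_i, φ_j> and b_i = <f, φ_i>, with φ_0 = 1, φ_1 = x, φ_2 = x^2.
G =
  [2, 0, 2/3]
  [0, 2/3, 0]
  [2/3, 0, 2/5],
b = (-2, 38/15, -6/5).
Solving gives a_0 = 0, a_1 = 19/5, a_2 = -3, so
  g(x) = -3*x^2 + 19*x/5.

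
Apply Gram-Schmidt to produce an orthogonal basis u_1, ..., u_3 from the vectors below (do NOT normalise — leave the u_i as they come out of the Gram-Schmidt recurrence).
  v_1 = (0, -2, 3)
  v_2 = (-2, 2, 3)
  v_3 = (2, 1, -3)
Orthogonal basis:
  u_1 = (0, -2, 3)
  u_2 = (-2, 36/13, 24/13)
  u_3 = (54/49, 27/49, 18/49)

Apply the Gram-Schmidt recurrence
  u_1 = v_1
  u_i = v_i − Σ_{j<i} ((v_i · u_j) / (u_j · u_j)) · u_j.

Step by step this gives:
  u_1 = (0, -2, 3)
  u_2 = (-2, 36/13, 24/13)
  u_3 = (54/49, 27/49, 18/49)

Orthogonality check:
  u_2 · u_1 = 0 (should be 0)
  u_3 · u_1 = 0 (should be 0)
  u_3 · u_2 = 0 (should be 0)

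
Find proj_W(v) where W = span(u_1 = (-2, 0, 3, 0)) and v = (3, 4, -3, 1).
proj_W(v) = (30/13, 0, -45/13, 0)

Set up U = [u_1 | ... | u_1] ∈ R^(4×1). The projector onto W = col(U) is P = U (U^T U)^(-1) U^T.
Compute U^T U =
  [13],
and U^T v = (-15).
Solve U^T U · c = U^T v for the coefficients: c = (-15/13). The projection is proj_W(v) = U c.
Check: (v - proj_W(v)) · u_1 = 0  (should be 0).
Result: proj_W(v) = (30/13, 0, -45/13, 0).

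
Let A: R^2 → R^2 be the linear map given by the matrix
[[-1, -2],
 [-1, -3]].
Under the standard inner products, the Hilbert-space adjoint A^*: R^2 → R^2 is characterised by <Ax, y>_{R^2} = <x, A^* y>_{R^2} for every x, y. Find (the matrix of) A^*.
A^* = A^T =
[[-1, -1],
 [-2, -3]]

For real matrices with standard dot products, the defining identity <Ax, y> = <x, A^* y> gives (Ax)^T y = x^T (A^*) y, i.e. x^T A^T y = x^T (A^*) y. Since this holds for all x, y, we must have A^* = A^T. Therefore
A^* =
[[-1, -1],
 [-2, -3]].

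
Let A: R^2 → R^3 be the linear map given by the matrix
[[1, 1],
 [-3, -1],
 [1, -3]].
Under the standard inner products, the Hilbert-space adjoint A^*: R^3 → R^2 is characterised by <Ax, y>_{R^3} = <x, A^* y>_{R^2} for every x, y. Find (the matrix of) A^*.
A^* = A^T =
[[1, -3, 1],
 [1, -1, -3]]

For real matrices with standard dot products, the defining identity <Ax, y> = <x, A^* y> gives (Ax)^T y = x^T (A^*) y, i.e. x^T A^T y = x^T (A^*) y. Since this holds for all x, y, we must have A^* = A^T. Therefore
A^* =
[[1, -3, 1],
 [1, -1, -3]].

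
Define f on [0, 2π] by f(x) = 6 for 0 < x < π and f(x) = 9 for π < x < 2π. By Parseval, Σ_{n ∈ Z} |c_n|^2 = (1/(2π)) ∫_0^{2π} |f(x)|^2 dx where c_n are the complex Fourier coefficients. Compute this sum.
Σ |c_n|^2 = 117/2

Parseval equates the L^2 energy of f (normalised by 1/(2π)) with the ℓ^2 sum of its Fourier coefficients: (1/(2π)) ∫_0^{2π} |f|^2 = Σ |c_n|^2.
Compute the left side: (1/(2π)) [∫_0^π 6^2 dx + ∫_π^{2π} 9^2 dx] = (1/(2π)) · (36π + 81π) = (36 + 81)/2 = 117/2.
So Σ_{n ∈ Z} |c_n|^2 = 117/2.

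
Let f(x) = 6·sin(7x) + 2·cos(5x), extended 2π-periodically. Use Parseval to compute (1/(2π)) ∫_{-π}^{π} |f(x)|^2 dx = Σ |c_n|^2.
Σ |c_n|^2 = 20

Expand |f|^2 and use orthogonality of {sin(nx), cos(mx)} on [-π, π]:
  ∫_{-π}^{π} sin(nx)^2 dx = π, ∫ cos(mx)^2 dx = π, and cross terms integrate to 0.
So ∫_{-π}^{π} f(x)^2 dx = 6^2 · π + 2^2 · π = (36 + 4)π.
Divide by 2π: (36 + 4)/2 = 20.
By Parseval, this equals Σ |c_n|^2.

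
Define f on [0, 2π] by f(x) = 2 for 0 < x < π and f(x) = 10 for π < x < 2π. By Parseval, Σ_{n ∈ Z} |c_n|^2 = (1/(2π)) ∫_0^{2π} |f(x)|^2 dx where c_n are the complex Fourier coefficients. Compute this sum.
Σ |c_n|^2 = 52

Parseval equates the L^2 energy of f (normalised by 1/(2π)) with the ℓ^2 sum of its Fourier coefficients: (1/(2π)) ∫_0^{2π} |f|^2 = Σ |c_n|^2.
Compute the left side: (1/(2π)) [∫_0^π 2^2 dx + ∫_π^{2π} 10^2 dx] = (1/(2π)) · (4π + 100π) = (4 + 100)/2 = 52.
So Σ_{n ∈ Z} |c_n|^2 = 52.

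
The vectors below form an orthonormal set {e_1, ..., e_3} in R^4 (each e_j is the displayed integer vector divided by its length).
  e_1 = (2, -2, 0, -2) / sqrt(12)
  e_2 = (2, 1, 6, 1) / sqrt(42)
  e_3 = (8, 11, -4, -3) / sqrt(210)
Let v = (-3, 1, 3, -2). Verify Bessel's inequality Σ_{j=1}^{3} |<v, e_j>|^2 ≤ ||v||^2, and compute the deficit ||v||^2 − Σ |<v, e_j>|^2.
Σ |<v, e_j>|^2 = 89/15; ||v||^2 = 23; deficit = 256/15

Write each e_j = u_j / sqrt(<u_j, u_j>) where u_j is the displayed integer vector. Then <v, e_j> = <v, u_j> / sqrt(<u_j, u_j>), so |<v, e_j>|^2 = <v, u_j>^2 / <u_j, u_j>.
Coefficients: <v, e_1> = -4/sqrt(12), <v, e_2> = 11/sqrt(42), <v, e_3> = -19/sqrt(210).
Square and sum: Σ |<v, e_j>|^2 = 89/15.
Compute ||v||^2 = v·v = 23.
Deficit = 23 − 89/15 = 256/15 ≥ 0, confirming Bessel's inequality. (The deficit equals ||v − Σ <v,e_j> e_j||^2, the squared distance from v to span{e_j}.)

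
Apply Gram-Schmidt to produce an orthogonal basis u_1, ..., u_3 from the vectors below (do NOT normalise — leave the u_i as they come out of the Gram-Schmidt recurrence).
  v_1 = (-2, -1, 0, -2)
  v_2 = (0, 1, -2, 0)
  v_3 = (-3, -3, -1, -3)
Orthogonal basis:
  u_1 = (-2, -1, 0, -2)
  u_2 = (-2/9, 8/9, -2, -2/9)
  u_3 = (4/11, -16/11, -8/11, 4/11)

Apply the Gram-Schmidt recurrence
  u_1 = v_1
  u_i = v_i − Σ_{j<i} ((v_i · u_j) / (u_j · u_j)) · u_j.

Step by step this gives:
  u_1 = (-2, -1, 0, -2)
  u_2 = (-2/9, 8/9, -2, -2/9)
  u_3 = (4/11, -16/11, -8/11, 4/11)

Orthogonality check:
  u_2 · u_1 = 0 (should be 0)
  u_3 · u_1 = 0 (should be 0)
  u_3 · u_2 = 0 (should be 0)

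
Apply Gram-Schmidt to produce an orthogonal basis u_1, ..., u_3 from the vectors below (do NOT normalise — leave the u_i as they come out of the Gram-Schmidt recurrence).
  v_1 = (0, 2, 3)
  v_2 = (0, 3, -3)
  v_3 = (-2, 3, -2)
Orthogonal basis:
  u_1 = (0, 2, 3)
  u_2 = (0, 45/13, -30/13)
  u_3 = (-2, 0, 0)

Apply the Gram-Schmidt recurrence
  u_1 = v_1
  u_i = v_i − Σ_{j<i} ((v_i · u_j) / (u_j · u_j)) · u_j.

Step by step this gives:
  u_1 = (0, 2, 3)
  u_2 = (0, 45/13, -30/13)
  u_3 = (-2, 0, 0)

Orthogonality check:
  u_2 · u_1 = 0 (should be 0)
  u_3 · u_1 = 0 (should be 0)
  u_3 · u_2 = 0 (should be 0)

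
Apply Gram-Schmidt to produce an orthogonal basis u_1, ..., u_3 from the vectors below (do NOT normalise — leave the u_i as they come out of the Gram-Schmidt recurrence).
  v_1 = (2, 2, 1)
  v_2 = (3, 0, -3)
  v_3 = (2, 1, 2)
Orthogonal basis:
  u_1 = (2, 2, 1)
  u_2 = (7/3, -2/3, -10/3)
  u_3 = (10/17, -15/17, 10/17)

Apply the Gram-Schmidt recurrence
  u_1 = v_1
  u_i = v_i − Σ_{j<i} ((v_i · u_j) / (u_j · u_j)) · u_j.

Step by step this gives:
  u_1 = (2, 2, 1)
  u_2 = (7/3, -2/3, -10/3)
  u_3 = (10/17, -15/17, 10/17)

Orthogonality check:
  u_2 · u_1 = 0 (should be 0)
  u_3 · u_1 = 0 (should be 0)
  u_3 · u_2 = 0 (should be 0)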